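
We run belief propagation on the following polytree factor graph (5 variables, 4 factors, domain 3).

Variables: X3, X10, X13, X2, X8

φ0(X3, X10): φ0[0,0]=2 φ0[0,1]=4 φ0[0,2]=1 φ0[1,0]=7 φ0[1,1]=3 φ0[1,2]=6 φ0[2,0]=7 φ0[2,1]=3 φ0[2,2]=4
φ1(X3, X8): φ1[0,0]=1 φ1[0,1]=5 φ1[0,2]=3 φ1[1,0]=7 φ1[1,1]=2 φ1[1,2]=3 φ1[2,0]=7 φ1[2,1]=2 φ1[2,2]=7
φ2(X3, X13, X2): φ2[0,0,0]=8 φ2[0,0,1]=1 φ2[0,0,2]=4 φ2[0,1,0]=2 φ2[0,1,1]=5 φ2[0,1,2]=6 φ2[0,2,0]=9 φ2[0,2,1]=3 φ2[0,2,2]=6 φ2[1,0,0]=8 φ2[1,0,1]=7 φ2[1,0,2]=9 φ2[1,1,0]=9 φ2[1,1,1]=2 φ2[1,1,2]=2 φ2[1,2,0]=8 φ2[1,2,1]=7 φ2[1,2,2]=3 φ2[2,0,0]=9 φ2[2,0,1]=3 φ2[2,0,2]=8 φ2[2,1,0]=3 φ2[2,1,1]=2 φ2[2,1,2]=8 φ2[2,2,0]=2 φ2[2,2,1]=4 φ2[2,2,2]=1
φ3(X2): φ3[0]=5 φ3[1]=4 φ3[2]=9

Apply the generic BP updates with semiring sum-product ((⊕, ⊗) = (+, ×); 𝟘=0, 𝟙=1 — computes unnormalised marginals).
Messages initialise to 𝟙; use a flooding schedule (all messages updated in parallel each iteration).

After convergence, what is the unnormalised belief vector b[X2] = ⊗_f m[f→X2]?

b[X2] = [45665, 22620, 67536]

init: all messages = 𝟙 over 3 values
r1 m[φ0→X3] = [7, 16, 14]
r1 m[φ0→X10] = [16, 10, 11]
r1 m[φ1→X3] = [9, 12, 16]
r1 m[φ1→X8] = [15, 9, 13]
r1 m[φ2→X3] = [44, 55, 40]
r1 m[φ2→X13] = [57, 39, 43]
r1 m[φ2→X2] = [58, 34, 47]
r1 m[φ3→X2] = [5, 4, 9]
r1 m[X3→φ0] = [1, 1, 1]
r1 m[X3→φ1] = [1, 1, 1]
r1 m[X3→φ2] = [1, 1, 1]
r1 m[X10→φ0] = [1, 1, 1]
r1 m[X13→φ2] = [1, 1, 1]
r1 m[X2→φ2] = [1, 1, 1]
r1 m[X2→φ3] = [1, 1, 1]
r1 m[X8→φ1] = [1, 1, 1]
r2 m[φ0→X3] = [7, 16, 14]
r2 m[φ0→X10] = [16, 10, 11]
r2 m[φ1→X3] = [9, 12, 16]
r2 m[φ1→X8] = [15, 9, 13]
r2 m[φ2→X3] = [44, 55, 40]
r2 m[φ2→X13] = [57, 39, 43]
r2 m[φ2→X2] = [58, 34, 47]
r2 m[φ3→X2] = [5, 4, 9]
r2 m[X3→φ0] = [396, 660, 640]
r2 m[X3→φ1] = [308, 880, 560]
r2 m[X3→φ2] = [63, 192, 224]
r2 m[X10→φ0] = [1, 1, 1]
r2 m[X13→φ2] = [1, 1, 1]
r2 m[X2→φ2] = [5, 4, 9]
r2 m[X2→φ3] = [58, 34, 47]
r2 m[X8→φ1] = [1, 1, 1]
r3 m[φ0→X3] = [7, 16, 14]
r3 m[φ0→X10] = [9892, 5484, 6916]
r3 m[φ1→X3] = [9, 12, 16]
r3 m[φ1→X8] = [10388, 4420, 7484]
r3 m[φ2→X3] = [275, 315, 259]
r3 m[φ2→X13] = [62544, 40204, 33073]
r3 m[φ2→X2] = [9133, 5655, 7504]
r3 m[φ3→X2] = [5, 4, 9]
r3 m[X3→φ0] = [396, 660, 640]
r3 m[X3→φ1] = [308, 880, 560]
r3 m[X3→φ2] = [63, 192, 224]
r3 m[X10→φ0] = [1, 1, 1]
r3 m[X13→φ2] = [1, 1, 1]
r3 m[X2→φ2] = [5, 4, 9]
r3 m[X2→φ3] = [58, 34, 47]
r3 m[X8→φ1] = [1, 1, 1]
r4 m[φ0→X3] = [7, 16, 14]
r4 m[φ0→X10] = [9892, 5484, 6916]
r4 m[φ1→X3] = [9, 12, 16]
r4 m[φ1→X8] = [10388, 4420, 7484]
r4 m[φ2→X3] = [275, 315, 259]
r4 m[φ2→X13] = [62544, 40204, 33073]
r4 m[φ2→X2] = [9133, 5655, 7504]
r4 m[φ3→X2] = [5, 4, 9]
r4 m[X3→φ0] = [2475, 3780, 4144]
r4 m[X3→φ1] = [1925, 5040, 3626]
r4 m[X3→φ2] = [63, 192, 224]
r4 m[X10→φ0] = [1, 1, 1]
r4 m[X13→φ2] = [1, 1, 1]
r4 m[X2→φ2] = [5, 4, 9]
r4 m[X2→φ3] = [9133, 5655, 7504]
r4 m[X8→φ1] = [1, 1, 1]
r5 m[φ0→X3] = [7, 16, 14]
r5 m[φ0→X10] = [60418, 33672, 41731]
r5 m[φ1→X3] = [9, 12, 16]
r5 m[φ1→X8] = [62587, 26957, 46277]
r5 m[φ2→X3] = [275, 315, 259]
r5 m[φ2→X13] = [62544, 40204, 33073]
r5 m[φ2→X2] = [9133, 5655, 7504]
r5 m[φ3→X2] = [5, 4, 9]
r5 m[X3→φ0] = [2475, 3780, 4144]
r5 m[X3→φ1] = [1925, 5040, 3626]
r5 m[X3→φ2] = [63, 192, 224]
r5 m[X10→φ0] = [1, 1, 1]
r5 m[X13→φ2] = [1, 1, 1]
r5 m[X2→φ2] = [5, 4, 9]
r5 m[X2→φ3] = [9133, 5655, 7504]
r5 m[X8→φ1] = [1, 1, 1]
r6 m[φ0→X3] = [7, 16, 14]
r6 m[φ0→X10] = [60418, 33672, 41731]
r6 m[φ1→X3] = [9, 12, 16]
r6 m[φ1→X8] = [62587, 26957, 46277]
r6 m[φ2→X3] = [275, 315, 259]
r6 m[φ2→X13] = [62544, 40204, 33073]
r6 m[φ2→X2] = [9133, 5655, 7504]
r6 m[φ3→X2] = [5, 4, 9]
r6 m[X3→φ0] = [2475, 3780, 4144]
r6 m[X3→φ1] = [1925, 5040, 3626]
r6 m[X3→φ2] = [63, 192, 224]
r6 m[X10→φ0] = [1, 1, 1]
r6 m[X13→φ2] = [1, 1, 1]
r6 m[X2→φ2] = [5, 4, 9]
r6 m[X2→φ3] = [9133, 5655, 7504]
r6 m[X8→φ1] = [1, 1, 1]
fixed point reached at round 6
b[X2] = ⊗ incoming = [45665, 22620, 67536]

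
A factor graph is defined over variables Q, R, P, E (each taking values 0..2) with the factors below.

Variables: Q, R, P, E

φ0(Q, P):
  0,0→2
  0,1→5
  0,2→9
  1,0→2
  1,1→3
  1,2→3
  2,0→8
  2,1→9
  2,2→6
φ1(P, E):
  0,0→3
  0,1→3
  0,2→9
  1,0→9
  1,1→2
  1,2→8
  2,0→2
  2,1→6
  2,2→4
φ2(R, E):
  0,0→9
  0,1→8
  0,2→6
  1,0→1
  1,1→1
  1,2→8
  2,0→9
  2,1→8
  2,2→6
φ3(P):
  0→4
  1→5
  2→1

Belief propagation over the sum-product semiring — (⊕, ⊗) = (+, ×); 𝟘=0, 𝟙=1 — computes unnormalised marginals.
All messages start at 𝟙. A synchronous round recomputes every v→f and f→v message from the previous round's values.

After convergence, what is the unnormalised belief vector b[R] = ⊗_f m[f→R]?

init: all messages = 𝟙 over 3 values
r1 m[φ0→Q] = [16, 8, 23]
r1 m[φ0→P] = [12, 17, 18]
r1 m[φ1→P] = [15, 19, 12]
r1 m[φ1→E] = [14, 11, 21]
r1 m[φ2→R] = [23, 10, 23]
r1 m[φ2→E] = [19, 17, 20]
r1 m[φ3→P] = [4, 5, 1]
r1 m[Q→φ0] = [1, 1, 1]
r1 m[R→φ2] = [1, 1, 1]
r1 m[P→φ0] = [1, 1, 1]
r1 m[P→φ1] = [1, 1, 1]
r1 m[P→φ3] = [1, 1, 1]
r1 m[E→φ1] = [1, 1, 1]
r1 m[E→φ2] = [1, 1, 1]
r2 m[φ0→Q] = [16, 8, 23]
r2 m[φ0→P] = [12, 17, 18]
r2 m[φ1→P] = [15, 19, 12]
r2 m[φ1→E] = [14, 11, 21]
r2 m[φ2→R] = [23, 10, 23]
r2 m[φ2→E] = [19, 17, 20]
r2 m[φ3→P] = [4, 5, 1]
r2 m[Q→φ0] = [1, 1, 1]
r2 m[R→φ2] = [1, 1, 1]
r2 m[P→φ0] = [60, 95, 12]
r2 m[P→φ1] = [48, 85, 18]
r2 m[P→φ3] = [180, 323, 216]
r2 m[E→φ1] = [19, 17, 20]
r2 m[E→φ2] = [14, 11, 21]
r3 m[φ0→Q] = [703, 441, 1407]
r3 m[φ0→P] = [12, 17, 18]
r3 m[φ1→P] = [288, 365, 220]
r3 m[φ1→E] = [945, 422, 1184]
r3 m[φ2→R] = [340, 193, 340]
r3 m[φ2→E] = [19, 17, 20]
r3 m[φ3→P] = [4, 5, 1]
r3 m[Q→φ0] = [1, 1, 1]
r3 m[R→φ2] = [1, 1, 1]
r3 m[P→φ0] = [60, 95, 12]
r3 m[P→φ1] = [48, 85, 18]
r3 m[P→φ3] = [180, 323, 216]
r3 m[E→φ1] = [19, 17, 20]
r3 m[E→φ2] = [14, 11, 21]
r4 m[φ0→Q] = [703, 441, 1407]
r4 m[φ0→P] = [12, 17, 18]
r4 m[φ1→P] = [288, 365, 220]
r4 m[φ1→E] = [945, 422, 1184]
r4 m[φ2→R] = [340, 193, 340]
r4 m[φ2→E] = [19, 17, 20]
r4 m[φ3→P] = [4, 5, 1]
r4 m[Q→φ0] = [1, 1, 1]
r4 m[R→φ2] = [1, 1, 1]
r4 m[P→φ0] = [1152, 1825, 220]
r4 m[P→φ1] = [48, 85, 18]
r4 m[P→φ3] = [3456, 6205, 3960]
r4 m[E→φ1] = [19, 17, 20]
r4 m[E→φ2] = [945, 422, 1184]
r5 m[φ0→Q] = [13409, 8439, 26961]
r5 m[φ0→P] = [12, 17, 18]
r5 m[φ1→P] = [288, 365, 220]
r5 m[φ1→E] = [945, 422, 1184]
r5 m[φ2→R] = [18985, 10839, 18985]
r5 m[φ2→E] = [19, 17, 20]
r5 m[φ3→P] = [4, 5, 1]
r5 m[Q→φ0] = [1, 1, 1]
r5 m[R→φ2] = [1, 1, 1]
r5 m[P→φ0] = [1152, 1825, 220]
r5 m[P→φ1] = [48, 85, 18]
r5 m[P→φ3] = [3456, 6205, 3960]
r5 m[E→φ1] = [19, 17, 20]
r5 m[E→φ2] = [945, 422, 1184]
r6 m[φ0→Q] = [13409, 8439, 26961]
r6 m[φ0→P] = [12, 17, 18]
r6 m[φ1→P] = [288, 365, 220]
r6 m[φ1→E] = [945, 422, 1184]
r6 m[φ2→R] = [18985, 10839, 18985]
r6 m[φ2→E] = [19, 17, 20]
r6 m[φ3→P] = [4, 5, 1]
r6 m[Q→φ0] = [1, 1, 1]
r6 m[R→φ2] = [1, 1, 1]
r6 m[P→φ0] = [1152, 1825, 220]
r6 m[P→φ1] = [48, 85, 18]
r6 m[P→φ3] = [3456, 6205, 3960]
r6 m[E→φ1] = [19, 17, 20]
r6 m[E→φ2] = [945, 422, 1184]
fixed point reached at round 6
b[R] = ⊗ incoming = [18985, 10839, 18985]

b[R] = [18985, 10839, 18985]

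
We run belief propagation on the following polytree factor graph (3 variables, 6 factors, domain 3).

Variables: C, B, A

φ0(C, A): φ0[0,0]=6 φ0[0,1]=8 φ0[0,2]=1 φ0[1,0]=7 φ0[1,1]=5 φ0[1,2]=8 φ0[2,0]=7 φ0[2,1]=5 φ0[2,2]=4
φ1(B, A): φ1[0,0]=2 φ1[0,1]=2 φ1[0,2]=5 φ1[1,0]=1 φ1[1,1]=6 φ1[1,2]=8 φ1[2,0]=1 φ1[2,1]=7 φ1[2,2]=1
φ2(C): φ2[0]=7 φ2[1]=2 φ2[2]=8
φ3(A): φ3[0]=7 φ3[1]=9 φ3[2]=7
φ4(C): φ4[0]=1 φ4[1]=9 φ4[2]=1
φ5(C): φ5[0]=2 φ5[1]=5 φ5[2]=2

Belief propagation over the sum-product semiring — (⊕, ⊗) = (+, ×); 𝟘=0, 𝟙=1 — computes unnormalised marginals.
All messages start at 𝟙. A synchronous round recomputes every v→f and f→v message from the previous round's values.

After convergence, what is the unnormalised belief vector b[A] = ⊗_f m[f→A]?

init: all messages = 𝟙 over 3 values
r1 m[φ0→C] = [15, 20, 16]
r1 m[φ0→A] = [20, 18, 13]
r1 m[φ1→B] = [9, 15, 9]
r1 m[φ1→A] = [4, 15, 14]
r1 m[φ2→C] = [7, 2, 8]
r1 m[φ3→A] = [7, 9, 7]
r1 m[φ4→C] = [1, 9, 1]
r1 m[φ5→C] = [2, 5, 2]
r1 m[C→φ0] = [1, 1, 1]
r1 m[C→φ2] = [1, 1, 1]
r1 m[C→φ4] = [1, 1, 1]
r1 m[C→φ5] = [1, 1, 1]
r1 m[B→φ1] = [1, 1, 1]
r1 m[A→φ0] = [1, 1, 1]
r1 m[A→φ1] = [1, 1, 1]
r1 m[A→φ3] = [1, 1, 1]
r2 m[φ0→C] = [15, 20, 16]
r2 m[φ0→A] = [20, 18, 13]
r2 m[φ1→B] = [9, 15, 9]
r2 m[φ1→A] = [4, 15, 14]
r2 m[φ2→C] = [7, 2, 8]
r2 m[φ3→A] = [7, 9, 7]
r2 m[φ4→C] = [1, 9, 1]
r2 m[φ5→C] = [2, 5, 2]
r2 m[C→φ0] = [14, 90, 16]
r2 m[C→φ2] = [30, 900, 32]
r2 m[C→φ4] = [210, 200, 256]
r2 m[C→φ5] = [105, 360, 128]
r2 m[B→φ1] = [1, 1, 1]
r2 m[A→φ0] = [28, 135, 98]
r2 m[A→φ1] = [140, 162, 91]
r2 m[A→φ3] = [80, 270, 182]
r3 m[φ0→C] = [1346, 1655, 1263]
r3 m[φ0→A] = [826, 642, 798]
r3 m[φ1→B] = [1059, 1840, 1365]
r3 m[φ1→A] = [4, 15, 14]
r3 m[φ2→C] = [7, 2, 8]
r3 m[φ3→A] = [7, 9, 7]
r3 m[φ4→C] = [1, 9, 1]
r3 m[φ5→C] = [2, 5, 2]
r3 m[C→φ0] = [14, 90, 16]
r3 m[C→φ2] = [30, 900, 32]
r3 m[C→φ4] = [210, 200, 256]
r3 m[C→φ5] = [105, 360, 128]
r3 m[B→φ1] = [1, 1, 1]
r3 m[A→φ0] = [28, 135, 98]
r3 m[A→φ1] = [140, 162, 91]
r3 m[A→φ3] = [80, 270, 182]
r4 m[φ0→C] = [1346, 1655, 1263]
r4 m[φ0→A] = [826, 642, 798]
r4 m[φ1→B] = [1059, 1840, 1365]
r4 m[φ1→A] = [4, 15, 14]
r4 m[φ2→C] = [7, 2, 8]
r4 m[φ3→A] = [7, 9, 7]
r4 m[φ4→C] = [1, 9, 1]
r4 m[φ5→C] = [2, 5, 2]
r4 m[C→φ0] = [14, 90, 16]
r4 m[C→φ2] = [2692, 74475, 2526]
r4 m[C→φ4] = [18844, 16550, 20208]
r4 m[C→φ5] = [9422, 29790, 10104]
r4 m[B→φ1] = [1, 1, 1]
r4 m[A→φ0] = [28, 135, 98]
r4 m[A→φ1] = [5782, 5778, 5586]
r4 m[A→φ3] = [3304, 9630, 11172]
r5 m[φ0→C] = [1346, 1655, 1263]
r5 m[φ0→A] = [826, 642, 798]
r5 m[φ1→B] = [51050, 85138, 51814]
r5 m[φ1→A] = [4, 15, 14]
r5 m[φ2→C] = [7, 2, 8]
r5 m[φ3→A] = [7, 9, 7]
r5 m[φ4→C] = [1, 9, 1]
r5 m[φ5→C] = [2, 5, 2]
r5 m[C→φ0] = [14, 90, 16]
r5 m[C→φ2] = [2692, 74475, 2526]
r5 m[C→φ4] = [18844, 16550, 20208]
r5 m[C→φ5] = [9422, 29790, 10104]
r5 m[B→φ1] = [1, 1, 1]
r5 m[A→φ0] = [28, 135, 98]
r5 m[A→φ1] = [5782, 5778, 5586]
r5 m[A→φ3] = [3304, 9630, 11172]
r6 m[φ0→C] = [1346, 1655, 1263]
r6 m[φ0→A] = [826, 642, 798]
r6 m[φ1→B] = [51050, 85138, 51814]
r6 m[φ1→A] = [4, 15, 14]
r6 m[φ2→C] = [7, 2, 8]
r6 m[φ3→A] = [7, 9, 7]
r6 m[φ4→C] = [1, 9, 1]
r6 m[φ5→C] = [2, 5, 2]
r6 m[C→φ0] = [14, 90, 16]
r6 m[C→φ2] = [2692, 74475, 2526]
r6 m[C→φ4] = [18844, 16550, 20208]
r6 m[C→φ5] = [9422, 29790, 10104]
r6 m[B→φ1] = [1, 1, 1]
r6 m[A→φ0] = [28, 135, 98]
r6 m[A→φ1] = [5782, 5778, 5586]
r6 m[A→φ3] = [3304, 9630, 11172]
fixed point reached at round 6
b[A] = ⊗ incoming = [23128, 86670, 78204]

b[A] = [23128, 86670, 78204]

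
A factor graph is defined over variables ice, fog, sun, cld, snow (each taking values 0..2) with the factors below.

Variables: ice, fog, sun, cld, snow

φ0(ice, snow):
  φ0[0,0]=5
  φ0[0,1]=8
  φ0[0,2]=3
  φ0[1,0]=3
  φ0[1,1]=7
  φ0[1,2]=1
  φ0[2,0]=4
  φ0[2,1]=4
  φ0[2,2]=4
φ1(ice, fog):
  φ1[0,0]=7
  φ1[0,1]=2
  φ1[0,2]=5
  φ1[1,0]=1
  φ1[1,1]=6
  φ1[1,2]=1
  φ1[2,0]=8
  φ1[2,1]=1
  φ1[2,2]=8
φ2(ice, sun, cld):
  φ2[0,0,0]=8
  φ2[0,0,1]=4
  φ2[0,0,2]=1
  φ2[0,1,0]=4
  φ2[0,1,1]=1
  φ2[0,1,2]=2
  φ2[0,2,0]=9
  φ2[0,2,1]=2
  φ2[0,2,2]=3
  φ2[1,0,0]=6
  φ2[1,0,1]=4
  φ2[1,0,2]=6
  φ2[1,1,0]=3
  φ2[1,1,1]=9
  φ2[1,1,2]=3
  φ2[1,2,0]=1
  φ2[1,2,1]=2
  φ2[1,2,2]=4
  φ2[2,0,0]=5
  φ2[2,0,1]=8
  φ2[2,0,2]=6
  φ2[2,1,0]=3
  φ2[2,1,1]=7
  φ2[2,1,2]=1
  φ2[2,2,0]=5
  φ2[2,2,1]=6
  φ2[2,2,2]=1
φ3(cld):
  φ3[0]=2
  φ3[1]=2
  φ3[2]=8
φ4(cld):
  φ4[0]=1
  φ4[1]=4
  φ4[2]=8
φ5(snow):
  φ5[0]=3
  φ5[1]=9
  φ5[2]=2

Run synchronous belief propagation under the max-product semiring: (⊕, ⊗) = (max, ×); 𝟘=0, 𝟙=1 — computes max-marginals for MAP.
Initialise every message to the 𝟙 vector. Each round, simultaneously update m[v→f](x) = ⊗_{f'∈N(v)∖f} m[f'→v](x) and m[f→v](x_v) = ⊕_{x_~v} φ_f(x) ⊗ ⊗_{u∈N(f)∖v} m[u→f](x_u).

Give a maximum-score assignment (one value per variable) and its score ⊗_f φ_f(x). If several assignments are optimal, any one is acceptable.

init: all messages = 𝟙 over 3 values
r1 m[φ0→ice] = [8, 7, 4]
r1 m[φ0→snow] = [5, 8, 4]
r1 m[φ1→ice] = [7, 6, 8]
r1 m[φ1→fog] = [8, 6, 8]
r1 m[φ2→ice] = [9, 9, 8]
r1 m[φ2→sun] = [8, 9, 9]
r1 m[φ2→cld] = [9, 9, 6]
r1 m[φ3→cld] = [2, 2, 8]
r1 m[φ4→cld] = [1, 4, 8]
r1 m[φ5→snow] = [3, 9, 2]
r1 m[ice→φ0] = [1, 1, 1]
r1 m[ice→φ1] = [1, 1, 1]
r1 m[ice→φ2] = [1, 1, 1]
r1 m[fog→φ1] = [1, 1, 1]
r1 m[sun→φ2] = [1, 1, 1]
r1 m[cld→φ2] = [1, 1, 1]
r1 m[cld→φ3] = [1, 1, 1]
r1 m[cld→φ4] = [1, 1, 1]
r1 m[snow→φ0] = [1, 1, 1]
r1 m[snow→φ5] = [1, 1, 1]
r2 m[φ0→ice] = [8, 7, 4]
r2 m[φ0→snow] = [5, 8, 4]
r2 m[φ1→ice] = [7, 6, 8]
r2 m[φ1→fog] = [8, 6, 8]
r2 m[φ2→ice] = [9, 9, 8]
r2 m[φ2→sun] = [8, 9, 9]
r2 m[φ2→cld] = [9, 9, 6]
r2 m[φ3→cld] = [2, 2, 8]
r2 m[φ4→cld] = [1, 4, 8]
r2 m[φ5→snow] = [3, 9, 2]
r2 m[ice→φ0] = [63, 54, 64]
r2 m[ice→φ1] = [72, 63, 32]
r2 m[ice→φ2] = [56, 42, 32]
r2 m[fog→φ1] = [1, 1, 1]
r2 m[sun→φ2] = [1, 1, 1]
r2 m[cld→φ2] = [2, 8, 64]
r2 m[cld→φ3] = [9, 36, 48]
r2 m[cld→φ4] = [18, 18, 48]
r2 m[snow→φ0] = [3, 9, 2]
r2 m[snow→φ5] = [5, 8, 4]
r3 m[φ0→ice] = [72, 63, 36]
r3 m[φ0→snow] = [315, 504, 256]
r3 m[φ1→ice] = [7, 6, 8]
r3 m[φ1→fog] = [504, 378, 360]
r3 m[φ2→ice] = [192, 384, 384]
r3 m[φ2→sun] = [16128, 8064, 10752]
r3 m[φ2→cld] = [504, 378, 252]
r3 m[φ3→cld] = [2, 2, 8]
r3 m[φ4→cld] = [1, 4, 8]
r3 m[φ5→snow] = [3, 9, 2]
r3 m[ice→φ0] = [63, 54, 64]
r3 m[ice→φ1] = [72, 63, 32]
r3 m[ice→φ2] = [56, 42, 32]
r3 m[fog→φ1] = [1, 1, 1]
r3 m[sun→φ2] = [1, 1, 1]
r3 m[cld→φ2] = [2, 8, 64]
r3 m[cld→φ3] = [9, 36, 48]
r3 m[cld→φ4] = [18, 18, 48]
r3 m[snow→φ0] = [3, 9, 2]
r3 m[snow→φ5] = [5, 8, 4]
r4 m[φ0→ice] = [72, 63, 36]
r4 m[φ0→snow] = [315, 504, 256]
r4 m[φ1→ice] = [7, 6, 8]
r4 m[φ1→fog] = [504, 378, 360]
r4 m[φ2→ice] = [192, 384, 384]
r4 m[φ2→sun] = [16128, 8064, 10752]
r4 m[φ2→cld] = [504, 378, 252]
r4 m[φ3→cld] = [2, 2, 8]
r4 m[φ4→cld] = [1, 4, 8]
r4 m[φ5→snow] = [3, 9, 2]
r4 m[ice→φ0] = [1344, 2304, 3072]
r4 m[ice→φ1] = [13824, 24192, 13824]
r4 m[ice→φ2] = [504, 378, 288]
r4 m[fog→φ1] = [1, 1, 1]
r4 m[sun→φ2] = [1, 1, 1]
r4 m[cld→φ2] = [2, 8, 64]
r4 m[cld→φ3] = [504, 1512, 2016]
r4 m[cld→φ4] = [1008, 756, 2016]
r4 m[snow→φ0] = [3, 9, 2]
r4 m[snow→φ5] = [315, 504, 256]
r5 m[φ0→ice] = [72, 63, 36]
r5 m[φ0→snow] = [12288, 16128, 12288]
r5 m[φ1→ice] = [7, 6, 8]
r5 m[φ1→fog] = [110592, 145152, 110592]
r5 m[φ2→ice] = [192, 384, 384]
r5 m[φ2→sun] = [145152, 72576, 96768]
r5 m[φ2→cld] = [4536, 3402, 2268]
r5 m[φ3→cld] = [2, 2, 8]
r5 m[φ4→cld] = [1, 4, 8]
r5 m[φ5→snow] = [3, 9, 2]
r5 m[ice→φ0] = [1344, 2304, 3072]
r5 m[ice→φ1] = [13824, 24192, 13824]
r5 m[ice→φ2] = [504, 378, 288]
r5 m[fog→φ1] = [1, 1, 1]
r5 m[sun→φ2] = [1, 1, 1]
r5 m[cld→φ2] = [2, 8, 64]
r5 m[cld→φ3] = [504, 1512, 2016]
r5 m[cld→φ4] = [1008, 756, 2016]
r5 m[snow→φ0] = [3, 9, 2]
r5 m[snow→φ5] = [315, 504, 256]
r6 m[φ0→ice] = [72, 63, 36]
r6 m[φ0→snow] = [12288, 16128, 12288]
r6 m[φ1→ice] = [7, 6, 8]
r6 m[φ1→fog] = [110592, 145152, 110592]
r6 m[φ2→ice] = [192, 384, 384]
r6 m[φ2→sun] = [145152, 72576, 96768]
r6 m[φ2→cld] = [4536, 3402, 2268]
r6 m[φ3→cld] = [2, 2, 8]
r6 m[φ4→cld] = [1, 4, 8]
r6 m[φ5→snow] = [3, 9, 2]
r6 m[ice→φ0] = [1344, 2304, 3072]
r6 m[ice→φ1] = [13824, 24192, 13824]
r6 m[ice→φ2] = [504, 378, 288]
r6 m[fog→φ1] = [1, 1, 1]
r6 m[sun→φ2] = [1, 1, 1]
r6 m[cld→φ2] = [2, 8, 64]
r6 m[cld→φ3] = [4536, 13608, 18144]
r6 m[cld→φ4] = [9072, 6804, 18144]
r6 m[snow→φ0] = [3, 9, 2]
r6 m[snow→φ5] = [12288, 16128, 12288]
r7 m[φ0→ice] = [72, 63, 36]
r7 m[φ0→snow] = [12288, 16128, 12288]
r7 m[φ1→ice] = [7, 6, 8]
r7 m[φ1→fog] = [110592, 145152, 110592]
r7 m[φ2→ice] = [192, 384, 384]
r7 m[φ2→sun] = [145152, 72576, 96768]
r7 m[φ2→cld] = [4536, 3402, 2268]
r7 m[φ3→cld] = [2, 2, 8]
r7 m[φ4→cld] = [1, 4, 8]
r7 m[φ5→snow] = [3, 9, 2]
r7 m[ice→φ0] = [1344, 2304, 3072]
r7 m[ice→φ1] = [13824, 24192, 13824]
r7 m[ice→φ2] = [504, 378, 288]
r7 m[fog→φ1] = [1, 1, 1]
r7 m[sun→φ2] = [1, 1, 1]
r7 m[cld→φ2] = [2, 8, 64]
r7 m[cld→φ3] = [4536, 13608, 18144]
r7 m[cld→φ4] = [9072, 6804, 18144]
r7 m[snow→φ0] = [3, 9, 2]
r7 m[snow→φ5] = [12288, 16128, 12288]
fixed point reached at round 7
traceback from ice: (ice=1, fog=1, sun=0, cld=2, snow=1), score=145152

assignment: (ice=1, fog=1, sun=0, cld=2, snow=1); score = 145152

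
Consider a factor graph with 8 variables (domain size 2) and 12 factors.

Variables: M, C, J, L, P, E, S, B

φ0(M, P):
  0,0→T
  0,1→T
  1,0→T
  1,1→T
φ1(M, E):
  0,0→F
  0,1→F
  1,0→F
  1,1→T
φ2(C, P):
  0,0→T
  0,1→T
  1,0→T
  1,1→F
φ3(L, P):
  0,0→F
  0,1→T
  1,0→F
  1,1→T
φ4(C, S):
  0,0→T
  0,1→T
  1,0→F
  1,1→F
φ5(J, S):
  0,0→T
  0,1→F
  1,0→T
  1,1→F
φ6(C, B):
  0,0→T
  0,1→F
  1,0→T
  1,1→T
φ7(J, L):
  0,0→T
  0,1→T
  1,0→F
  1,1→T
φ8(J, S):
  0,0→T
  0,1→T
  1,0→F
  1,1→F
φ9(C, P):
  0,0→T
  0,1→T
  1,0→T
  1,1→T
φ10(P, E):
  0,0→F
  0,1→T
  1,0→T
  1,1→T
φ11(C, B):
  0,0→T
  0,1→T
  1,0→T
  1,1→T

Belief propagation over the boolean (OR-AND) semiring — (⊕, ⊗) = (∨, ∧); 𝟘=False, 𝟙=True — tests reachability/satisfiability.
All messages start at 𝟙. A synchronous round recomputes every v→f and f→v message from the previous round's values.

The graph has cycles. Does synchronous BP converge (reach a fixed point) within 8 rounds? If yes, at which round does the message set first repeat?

init: all messages = 𝟙 over 2 values
r1 m[φ0→M] = [T, T]
r1 m[φ0→P] = [T, T]
r1 m[φ1→M] = [F, T]
r1 m[φ1→E] = [F, T]
r1 m[φ2→C] = [T, T]
r1 m[φ2→P] = [T, T]
r1 m[φ3→L] = [T, T]
r1 m[φ3→P] = [F, T]
r1 m[φ4→C] = [T, F]
r1 m[φ4→S] = [T, T]
r1 m[φ5→J] = [T, T]
r1 m[φ5→S] = [T, F]
r1 m[φ6→C] = [T, T]
r1 m[φ6→B] = [T, T]
r1 m[φ7→J] = [T, T]
r1 m[φ7→L] = [T, T]
r1 m[φ8→J] = [T, F]
r1 m[φ8→S] = [T, T]
r1 m[φ9→C] = [T, T]
r1 m[φ9→P] = [T, T]
r1 m[φ10→P] = [T, T]
r1 m[φ10→E] = [T, T]
r1 m[φ11→C] = [T, T]
r1 m[φ11→B] = [T, T]
r1 m[M→φ0] = [T, T]
r1 m[M→φ1] = [T, T]
r1 m[C→φ2] = [T, T]
r1 m[C→φ4] = [T, T]
r1 m[C→φ6] = [T, T]
r1 m[C→φ9] = [T, T]
r1 m[C→φ11] = [T, T]
r1 m[J→φ5] = [T, T]
r1 m[J→φ7] = [T, T]
r1 m[J→φ8] = [T, T]
r1 m[L→φ3] = [T, T]
r1 m[L→φ7] = [T, T]
r1 m[P→φ0] = [T, T]
r1 m[P→φ2] = [T, T]
r1 m[P→φ3] = [T, T]
r1 m[P→φ9] = [T, T]
r1 m[P→φ10] = [T, T]
r1 m[E→φ1] = [T, T]
r1 m[E→φ10] = [T, T]
r1 m[S→φ4] = [T, T]
r1 m[S→φ5] = [T, T]
r1 m[S→φ8] = [T, T]
r1 m[B→φ6] = [T, T]
r1 m[B→φ11] = [T, T]
r2 m[φ0→M] = [T, T]
r2 m[φ0→P] = [T, T]
r2 m[φ1→M] = [F, T]
r2 m[φ1→E] = [F, T]
r2 m[φ2→C] = [T, T]
r2 m[φ2→P] = [T, T]
r2 m[φ3→L] = [T, T]
r2 m[φ3→P] = [F, T]
r2 m[φ4→C] = [T, F]
r2 m[φ4→S] = [T, T]
r2 m[φ5→J] = [T, T]
r2 m[φ5→S] = [T, F]
r2 m[φ6→C] = [T, T]
r2 m[φ6→B] = [T, T]
r2 m[φ7→J] = [T, T]
r2 m[φ7→L] = [T, T]
r2 m[φ8→J] = [T, F]
r2 m[φ8→S] = [T, T]
r2 m[φ9→C] = [T, T]
r2 m[φ9→P] = [T, T]
r2 m[φ10→P] = [T, T]
r2 m[φ10→E] = [T, T]
r2 m[φ11→C] = [T, T]
r2 m[φ11→B] = [T, T]
r2 m[M→φ0] = [F, T]
r2 m[M→φ1] = [T, T]
r2 m[C→φ2] = [T, F]
r2 m[C→φ4] = [T, T]
r2 m[C→φ6] = [T, F]
r2 m[C→φ9] = [T, F]
r2 m[C→φ11] = [T, F]
r2 m[J→φ5] = [T, F]
r2 m[J→φ7] = [T, F]
r2 m[J→φ8] = [T, T]
r2 m[L→φ3] = [T, T]
r2 m[L→φ7] = [T, T]
r2 m[P→φ0] = [F, T]
r2 m[P→φ2] = [F, T]
r2 m[P→φ3] = [T, T]
r2 m[P→φ9] = [F, T]
r2 m[P→φ10] = [F, T]
r2 m[E→φ1] = [T, T]
r2 m[E→φ10] = [F, T]
r2 m[S→φ4] = [T, F]
r2 m[S→φ5] = [T, T]
r2 m[S→φ8] = [T, F]
r2 m[B→φ6] = [T, T]
r2 m[B→φ11] = [T, T]
r3 m[φ0→M] = [T, T]
r3 m[φ0→P] = [T, T]
r3 m[φ1→M] = [F, T]
r3 m[φ1→E] = [F, T]
r3 m[φ2→C] = [T, F]
r3 m[φ2→P] = [T, T]
r3 m[φ3→L] = [T, T]
r3 m[φ3→P] = [F, T]
r3 m[φ4→C] = [T, F]
r3 m[φ4→S] = [T, T]
r3 m[φ5→J] = [T, T]
r3 m[φ5→S] = [T, F]
r3 m[φ6→C] = [T, T]
r3 m[φ6→B] = [T, F]
r3 m[φ7→J] = [T, T]
r3 m[φ7→L] = [T, T]
r3 m[φ8→J] = [T, F]
r3 m[φ8→S] = [T, T]
r3 m[φ9→C] = [T, T]
r3 m[φ9→P] = [T, T]
r3 m[φ10→P] = [T, T]
r3 m[φ10→E] = [T, T]
r3 m[φ11→C] = [T, T]
r3 m[φ11→B] = [T, T]
r3 m[M→φ0] = [F, T]
r3 m[M→φ1] = [T, T]
r3 m[C→φ2] = [T, F]
r3 m[C→φ4] = [T, T]
r3 m[C→φ6] = [T, F]
r3 m[C→φ9] = [T, F]
r3 m[C→φ11] = [T, F]
r3 m[J→φ5] = [T, F]
r3 m[J→φ7] = [T, F]
r3 m[J→φ8] = [T, T]
r3 m[L→φ3] = [T, T]
r3 m[L→φ7] = [T, T]
r3 m[P→φ0] = [F, T]
r3 m[P→φ2] = [F, T]
r3 m[P→φ3] = [T, T]
r3 m[P→φ9] = [F, T]
r3 m[P→φ10] = [F, T]
r3 m[E→φ1] = [T, T]
r3 m[E→φ10] = [F, T]
r3 m[S→φ4] = [T, F]
r3 m[S→φ5] = [T, T]
r3 m[S→φ8] = [T, F]
r3 m[B→φ6] = [T, T]
r3 m[B→φ11] = [T, T]
r4 m[φ0→M] = [T, T]
r4 m[φ0→P] = [T, T]
r4 m[φ1→M] = [F, T]
r4 m[φ1→E] = [F, T]
r4 m[φ2→C] = [T, F]
r4 m[φ2→P] = [T, T]
r4 m[φ3→L] = [T, T]
r4 m[φ3→P] = [F, T]
r4 m[φ4→C] = [T, F]
r4 m[φ4→S] = [T, T]
r4 m[φ5→J] = [T, T]
r4 m[φ5→S] = [T, F]
r4 m[φ6→C] = [T, T]
r4 m[φ6→B] = [T, F]
r4 m[φ7→J] = [T, T]
r4 m[φ7→L] = [T, T]
r4 m[φ8→J] = [T, F]
r4 m[φ8→S] = [T, T]
r4 m[φ9→C] = [T, T]
r4 m[φ9→P] = [T, T]
r4 m[φ10→P] = [T, T]
r4 m[φ10→E] = [T, T]
r4 m[φ11→C] = [T, T]
r4 m[φ11→B] = [T, T]
r4 m[M→φ0] = [F, T]
r4 m[M→φ1] = [T, T]
r4 m[C→φ2] = [T, F]
r4 m[C→φ4] = [T, F]
r4 m[C→φ6] = [T, F]
r4 m[C→φ9] = [T, F]
r4 m[C→φ11] = [T, F]
r4 m[J→φ5] = [T, F]
r4 m[J→φ7] = [T, F]
r4 m[J→φ8] = [T, T]
r4 m[L→φ3] = [T, T]
r4 m[L→φ7] = [T, T]
r4 m[P→φ0] = [F, T]
r4 m[P→φ2] = [F, T]
r4 m[P→φ3] = [T, T]
r4 m[P→φ9] = [F, T]
r4 m[P→φ10] = [F, T]
r4 m[E→φ1] = [T, T]
r4 m[E→φ10] = [F, T]
r4 m[S→φ4] = [T, F]
r4 m[S→φ5] = [T, T]
r4 m[S→φ8] = [T, F]
r4 m[B→φ6] = [T, T]
r4 m[B→φ11] = [T, F]
r5 m[φ0→M] = [T, T]
r5 m[φ0→P] = [T, T]
r5 m[φ1→M] = [F, T]
r5 m[φ1→E] = [F, T]
r5 m[φ2→C] = [T, F]
r5 m[φ2→P] = [T, T]
r5 m[φ3→L] = [T, T]
r5 m[φ3→P] = [F, T]
r5 m[φ4→C] = [T, F]
r5 m[φ4→S] = [T, T]
r5 m[φ5→J] = [T, T]
r5 m[φ5→S] = [T, F]
r5 m[φ6→C] = [T, T]
r5 m[φ6→B] = [T, F]
r5 m[φ7→J] = [T, T]
r5 m[φ7→L] = [T, T]
r5 m[φ8→J] = [T, F]
r5 m[φ8→S] = [T, T]
r5 m[φ9→C] = [T, T]
r5 m[φ9→P] = [T, T]
r5 m[φ10→P] = [T, T]
r5 m[φ10→E] = [T, T]
r5 m[φ11→C] = [T, T]
r5 m[φ11→B] = [T, T]
r5 m[M→φ0] = [F, T]
r5 m[M→φ1] = [T, T]
r5 m[C→φ2] = [T, F]
r5 m[C→φ4] = [T, F]
r5 m[C→φ6] = [T, F]
r5 m[C→φ9] = [T, F]
r5 m[C→φ11] = [T, F]
r5 m[J→φ5] = [T, F]
r5 m[J→φ7] = [T, F]
r5 m[J→φ8] = [T, T]
r5 m[L→φ3] = [T, T]
r5 m[L→φ7] = [T, T]
r5 m[P→φ0] = [F, T]
r5 m[P→φ2] = [F, T]
r5 m[P→φ3] = [T, T]
r5 m[P→φ9] = [F, T]
r5 m[P→φ10] = [F, T]
r5 m[E→φ1] = [T, T]
r5 m[E→φ10] = [F, T]
r5 m[S→φ4] = [T, F]
r5 m[S→φ5] = [T, T]
r5 m[S→φ8] = [T, F]
r5 m[B→φ6] = [T, T]
r5 m[B→φ11] = [T, F]
fixed point reached at round 5
messages reach a fixed point at round 5

CONVERGED at round 5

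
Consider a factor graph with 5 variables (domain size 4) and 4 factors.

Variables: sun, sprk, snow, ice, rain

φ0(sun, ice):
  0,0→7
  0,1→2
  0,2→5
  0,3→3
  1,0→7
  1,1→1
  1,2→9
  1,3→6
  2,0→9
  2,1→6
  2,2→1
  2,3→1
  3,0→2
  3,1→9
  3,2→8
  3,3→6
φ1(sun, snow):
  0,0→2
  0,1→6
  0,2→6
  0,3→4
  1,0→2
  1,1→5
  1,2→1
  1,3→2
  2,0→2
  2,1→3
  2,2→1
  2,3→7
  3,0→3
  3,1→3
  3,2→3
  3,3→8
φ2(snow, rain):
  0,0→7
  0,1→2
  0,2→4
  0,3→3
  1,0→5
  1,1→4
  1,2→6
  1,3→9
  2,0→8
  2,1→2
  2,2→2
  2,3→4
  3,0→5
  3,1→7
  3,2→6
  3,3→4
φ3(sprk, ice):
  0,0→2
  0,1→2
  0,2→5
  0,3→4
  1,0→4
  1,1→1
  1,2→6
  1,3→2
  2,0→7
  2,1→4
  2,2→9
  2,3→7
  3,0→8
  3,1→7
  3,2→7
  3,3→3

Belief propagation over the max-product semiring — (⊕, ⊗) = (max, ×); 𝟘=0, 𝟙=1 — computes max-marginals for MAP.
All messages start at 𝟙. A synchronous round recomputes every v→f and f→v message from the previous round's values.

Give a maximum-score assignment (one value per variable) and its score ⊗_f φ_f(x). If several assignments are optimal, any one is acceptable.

assignment: (sun=3, sprk=2, snow=3, ice=2, rain=1); score = 4032

init: all messages = 𝟙 over 4 values
r1 m[φ0→sun] = [7, 9, 9, 9]
r1 m[φ0→ice] = [9, 9, 9, 6]
r1 m[φ1→sun] = [6, 5, 7, 8]
r1 m[φ1→snow] = [3, 6, 6, 8]
r1 m[φ2→snow] = [7, 9, 8, 7]
r1 m[φ2→rain] = [8, 7, 6, 9]
r1 m[φ3→sprk] = [5, 6, 9, 8]
r1 m[φ3→ice] = [8, 7, 9, 7]
r1 m[sun→φ0] = [1, 1, 1, 1]
r1 m[sun→φ1] = [1, 1, 1, 1]
r1 m[sprk→φ3] = [1, 1, 1, 1]
r1 m[snow→φ1] = [1, 1, 1, 1]
r1 m[snow→φ2] = [1, 1, 1, 1]
r1 m[ice→φ0] = [1, 1, 1, 1]
r1 m[ice→φ3] = [1, 1, 1, 1]
r1 m[rain→φ2] = [1, 1, 1, 1]
r2 m[φ0→sun] = [7, 9, 9, 9]
r2 m[φ0→ice] = [9, 9, 9, 6]
r2 m[φ1→sun] = [6, 5, 7, 8]
r2 m[φ1→snow] = [3, 6, 6, 8]
r2 m[φ2→snow] = [7, 9, 8, 7]
r2 m[φ2→rain] = [8, 7, 6, 9]
r2 m[φ3→sprk] = [5, 6, 9, 8]
r2 m[φ3→ice] = [8, 7, 9, 7]
r2 m[sun→φ0] = [6, 5, 7, 8]
r2 m[sun→φ1] = [7, 9, 9, 9]
r2 m[sprk→φ3] = [1, 1, 1, 1]
r2 m[snow→φ1] = [7, 9, 8, 7]
r2 m[snow→φ2] = [3, 6, 6, 8]
r2 m[ice→φ0] = [8, 7, 9, 7]
r2 m[ice→φ3] = [9, 9, 9, 6]
r2 m[rain→φ2] = [1, 1, 1, 1]
r3 m[φ0→sun] = [56, 81, 72, 72]
r3 m[φ0→ice] = [63, 72, 64, 48]
r3 m[φ1→sun] = [54, 45, 49, 56]
r3 m[φ1→snow] = [27, 45, 42, 72]
r3 m[φ2→snow] = [7, 9, 8, 7]
r3 m[φ2→rain] = [48, 56, 48, 54]
r3 m[φ3→sprk] = [45, 54, 81, 72]
r3 m[φ3→ice] = [8, 7, 9, 7]
r3 m[sun→φ0] = [6, 5, 7, 8]
r3 m[sun→φ1] = [7, 9, 9, 9]
r3 m[sprk→φ3] = [1, 1, 1, 1]
r3 m[snow→φ1] = [7, 9, 8, 7]
r3 m[snow→φ2] = [3, 6, 6, 8]
r3 m[ice→φ0] = [8, 7, 9, 7]
r3 m[ice→φ3] = [9, 9, 9, 6]
r3 m[rain→φ2] = [1, 1, 1, 1]
r4 m[φ0→sun] = [56, 81, 72, 72]
r4 m[φ0→ice] = [63, 72, 64, 48]
r4 m[φ1→sun] = [54, 45, 49, 56]
r4 m[φ1→snow] = [27, 45, 42, 72]
r4 m[φ2→snow] = [7, 9, 8, 7]
r4 m[φ2→rain] = [48, 56, 48, 54]
r4 m[φ3→sprk] = [45, 54, 81, 72]
r4 m[φ3→ice] = [8, 7, 9, 7]
r4 m[sun→φ0] = [54, 45, 49, 56]
r4 m[sun→φ1] = [56, 81, 72, 72]
r4 m[sprk→φ3] = [1, 1, 1, 1]
r4 m[snow→φ1] = [7, 9, 8, 7]
r4 m[snow→φ2] = [27, 45, 42, 72]
r4 m[ice→φ0] = [8, 7, 9, 7]
r4 m[ice→φ3] = [63, 72, 64, 48]
r4 m[rain→φ2] = [1, 1, 1, 1]
r5 m[φ0→sun] = [56, 81, 72, 72]
r5 m[φ0→ice] = [441, 504, 448, 336]
r5 m[φ1→sun] = [54, 45, 49, 56]
r5 m[φ1→snow] = [216, 405, 336, 576]
r5 m[φ2→snow] = [7, 9, 8, 7]
r5 m[φ2→rain] = [360, 504, 432, 405]
r5 m[φ3→sprk] = [320, 384, 576, 504]
r5 m[φ3→ice] = [8, 7, 9, 7]
r5 m[sun→φ0] = [54, 45, 49, 56]
r5 m[sun→φ1] = [56, 81, 72, 72]
r5 m[sprk→φ3] = [1, 1, 1, 1]
r5 m[snow→φ1] = [7, 9, 8, 7]
r5 m[snow→φ2] = [27, 45, 42, 72]
r5 m[ice→φ0] = [8, 7, 9, 7]
r5 m[ice→φ3] = [63, 72, 64, 48]
r5 m[rain→φ2] = [1, 1, 1, 1]
r6 m[φ0→sun] = [56, 81, 72, 72]
r6 m[φ0→ice] = [441, 504, 448, 336]
r6 m[φ1→sun] = [54, 45, 49, 56]
r6 m[φ1→snow] = [216, 405, 336, 576]
r6 m[φ2→snow] = [7, 9, 8, 7]
r6 m[φ2→rain] = [360, 504, 432, 405]
r6 m[φ3→sprk] = [320, 384, 576, 504]
r6 m[φ3→ice] = [8, 7, 9, 7]
r6 m[sun→φ0] = [54, 45, 49, 56]
r6 m[sun→φ1] = [56, 81, 72, 72]
r6 m[sprk→φ3] = [1, 1, 1, 1]
r6 m[snow→φ1] = [7, 9, 8, 7]
r6 m[snow→φ2] = [216, 405, 336, 576]
r6 m[ice→φ0] = [8, 7, 9, 7]
r6 m[ice→φ3] = [441, 504, 448, 336]
r6 m[rain→φ2] = [1, 1, 1, 1]
r7 m[φ0→sun] = [56, 81, 72, 72]
r7 m[φ0→ice] = [441, 504, 448, 336]
r7 m[φ1→sun] = [54, 45, 49, 56]
r7 m[φ1→snow] = [216, 405, 336, 576]
r7 m[φ2→snow] = [7, 9, 8, 7]
r7 m[φ2→rain] = [2880, 4032, 3456, 3645]
r7 m[φ3→sprk] = [2240, 2688, 4032, 3528]
r7 m[φ3→ice] = [8, 7, 9, 7]
r7 m[sun→φ0] = [54, 45, 49, 56]
r7 m[sun→φ1] = [56, 81, 72, 72]
r7 m[sprk→φ3] = [1, 1, 1, 1]
r7 m[snow→φ1] = [7, 9, 8, 7]
r7 m[snow→φ2] = [216, 405, 336, 576]
r7 m[ice→φ0] = [8, 7, 9, 7]
r7 m[ice→φ3] = [441, 504, 448, 336]
r7 m[rain→φ2] = [1, 1, 1, 1]
r8 m[φ0→sun] = [56, 81, 72, 72]
r8 m[φ0→ice] = [441, 504, 448, 336]
r8 m[φ1→sun] = [54, 45, 49, 56]
r8 m[φ1→snow] = [216, 405, 336, 576]
r8 m[φ2→snow] = [7, 9, 8, 7]
r8 m[φ2→rain] = [2880, 4032, 3456, 3645]
r8 m[φ3→sprk] = [2240, 2688, 4032, 3528]
r8 m[φ3→ice] = [8, 7, 9, 7]
r8 m[sun→φ0] = [54, 45, 49, 56]
r8 m[sun→φ1] = [56, 81, 72, 72]
r8 m[sprk→φ3] = [1, 1, 1, 1]
r8 m[snow→φ1] = [7, 9, 8, 7]
r8 m[snow→φ2] = [216, 405, 336, 576]
r8 m[ice→φ0] = [8, 7, 9, 7]
r8 m[ice→φ3] = [441, 504, 448, 336]
r8 m[rain→φ2] = [1, 1, 1, 1]
fixed point reached at round 8
traceback from sun: (sun=3, sprk=2, snow=3, ice=2, rain=1), score=4032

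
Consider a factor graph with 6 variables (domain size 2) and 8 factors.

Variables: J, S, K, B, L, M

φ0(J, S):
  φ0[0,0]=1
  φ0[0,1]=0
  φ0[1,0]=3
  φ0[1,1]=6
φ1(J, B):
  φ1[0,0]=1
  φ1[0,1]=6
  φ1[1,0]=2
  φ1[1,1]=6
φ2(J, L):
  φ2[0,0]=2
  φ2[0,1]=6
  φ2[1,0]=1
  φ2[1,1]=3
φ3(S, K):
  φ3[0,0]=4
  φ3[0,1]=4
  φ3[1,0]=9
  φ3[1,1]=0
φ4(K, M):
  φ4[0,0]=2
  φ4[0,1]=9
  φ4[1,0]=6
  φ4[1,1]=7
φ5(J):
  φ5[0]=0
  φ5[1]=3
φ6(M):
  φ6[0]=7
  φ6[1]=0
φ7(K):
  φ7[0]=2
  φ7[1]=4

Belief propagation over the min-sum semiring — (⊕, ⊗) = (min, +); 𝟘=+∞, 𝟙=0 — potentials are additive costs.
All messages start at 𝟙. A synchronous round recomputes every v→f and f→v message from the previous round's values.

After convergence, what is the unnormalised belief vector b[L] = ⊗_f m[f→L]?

init: all messages = 𝟙 over 2 values
r1 m[φ0→J] = [0, 3]
r1 m[φ0→S] = [1, 0]
r1 m[φ1→J] = [1, 2]
r1 m[φ1→B] = [1, 6]
r1 m[φ2→J] = [2, 1]
r1 m[φ2→L] = [1, 3]
r1 m[φ3→S] = [4, 0]
r1 m[φ3→K] = [4, 0]
r1 m[φ4→K] = [2, 6]
r1 m[φ4→M] = [2, 7]
r1 m[φ5→J] = [0, 3]
r1 m[φ6→M] = [7, 0]
r1 m[φ7→K] = [2, 4]
r1 m[J→φ0] = [0, 0]
r1 m[J→φ1] = [0, 0]
r1 m[J→φ2] = [0, 0]
r1 m[J→φ5] = [0, 0]
r1 m[S→φ0] = [0, 0]
r1 m[S→φ3] = [0, 0]
r1 m[K→φ3] = [0, 0]
r1 m[K→φ4] = [0, 0]
r1 m[K→φ7] = [0, 0]
r1 m[B→φ1] = [0, 0]
r1 m[L→φ2] = [0, 0]
r1 m[M→φ4] = [0, 0]
r1 m[M→φ6] = [0, 0]
r2 m[φ0→J] = [0, 3]
r2 m[φ0→S] = [1, 0]
r2 m[φ1→J] = [1, 2]
r2 m[φ1→B] = [1, 6]
r2 m[φ2→J] = [2, 1]
r2 m[φ2→L] = [1, 3]
r2 m[φ3→S] = [4, 0]
r2 m[φ3→K] = [4, 0]
r2 m[φ4→K] = [2, 6]
r2 m[φ4→M] = [2, 7]
r2 m[φ5→J] = [0, 3]
r2 m[φ6→M] = [7, 0]
r2 m[φ7→K] = [2, 4]
r2 m[J→φ0] = [3, 6]
r2 m[J→φ1] = [2, 7]
r2 m[J→φ2] = [1, 8]
r2 m[J→φ5] = [3, 6]
r2 m[S→φ0] = [4, 0]
r2 m[S→φ3] = [1, 0]
r2 m[K→φ3] = [4, 10]
r2 m[K→φ4] = [6, 4]
r2 m[K→φ7] = [6, 6]
r2 m[B→φ1] = [0, 0]
r2 m[L→φ2] = [0, 0]
r2 m[M→φ4] = [7, 0]
r2 m[M→φ6] = [2, 7]
r3 m[φ0→J] = [0, 6]
r3 m[φ0→S] = [4, 3]
r3 m[φ1→J] = [1, 2]
r3 m[φ1→B] = [3, 8]
r3 m[φ2→J] = [2, 1]
r3 m[φ2→L] = [3, 7]
r3 m[φ3→S] = [8, 10]
r3 m[φ3→K] = [5, 0]
r3 m[φ4→K] = [9, 7]
r3 m[φ4→M] = [8, 11]
r3 m[φ5→J] = [0, 3]
r3 m[φ6→M] = [7, 0]
r3 m[φ7→K] = [2, 4]
r3 m[J→φ0] = [3, 6]
r3 m[J→φ1] = [2, 7]
r3 m[J→φ2] = [1, 8]
r3 m[J→φ5] = [3, 6]
r3 m[S→φ0] = [4, 0]
r3 m[S→φ3] = [1, 0]
r3 m[K→φ3] = [4, 10]
r3 m[K→φ4] = [6, 4]
r3 m[K→φ7] = [6, 6]
r3 m[B→φ1] = [0, 0]
r3 m[L→φ2] = [0, 0]
r3 m[M→φ4] = [7, 0]
r3 m[M→φ6] = [2, 7]
r4 m[φ0→J] = [0, 6]
r4 m[φ0→S] = [4, 3]
r4 m[φ1→J] = [1, 2]
r4 m[φ1→B] = [3, 8]
r4 m[φ2→J] = [2, 1]
r4 m[φ2→L] = [3, 7]
r4 m[φ3→S] = [8, 10]
r4 m[φ3→K] = [5, 0]
r4 m[φ4→K] = [9, 7]
r4 m[φ4→M] = [8, 11]
r4 m[φ5→J] = [0, 3]
r4 m[φ6→M] = [7, 0]
r4 m[φ7→K] = [2, 4]
r4 m[J→φ0] = [3, 6]
r4 m[J→φ1] = [2, 10]
r4 m[J→φ2] = [1, 11]
r4 m[J→φ5] = [3, 9]
r4 m[S→φ0] = [8, 10]
r4 m[S→φ3] = [4, 3]
r4 m[K→φ3] = [11, 11]
r4 m[K→φ4] = [7, 4]
r4 m[K→φ7] = [14, 7]
r4 m[B→φ1] = [0, 0]
r4 m[L→φ2] = [0, 0]
r4 m[M→φ4] = [7, 0]
r4 m[M→φ6] = [8, 11]
r5 m[φ0→J] = [9, 11]
r5 m[φ0→S] = [4, 3]
r5 m[φ1→J] = [1, 2]
r5 m[φ1→B] = [3, 8]
r5 m[φ2→J] = [2, 1]
r5 m[φ2→L] = [3, 7]
r5 m[φ3→S] = [15, 11]
r5 m[φ3→K] = [8, 3]
r5 m[φ4→K] = [9, 7]
r5 m[φ4→M] = [9, 11]
r5 m[φ5→J] = [0, 3]
r5 m[φ6→M] = [7, 0]
r5 m[φ7→K] = [2, 4]
r5 m[J→φ0] = [3, 6]
r5 m[J→φ1] = [2, 10]
r5 m[J→φ2] = [1, 11]
r5 m[J→φ5] = [3, 9]
r5 m[S→φ0] = [8, 10]
r5 m[S→φ3] = [4, 3]
r5 m[K→φ3] = [11, 11]
r5 m[K→φ4] = [7, 4]
r5 m[K→φ7] = [14, 7]
r5 m[B→φ1] = [0, 0]
r5 m[L→φ2] = [0, 0]
r5 m[M→φ4] = [7, 0]
r5 m[M→φ6] = [8, 11]
r6 m[φ0→J] = [9, 11]
r6 m[φ0→S] = [4, 3]
r6 m[φ1→J] = [1, 2]
r6 m[φ1→B] = [3, 8]
r6 m[φ2→J] = [2, 1]
r6 m[φ2→L] = [3, 7]
r6 m[φ3→S] = [15, 11]
r6 m[φ3→K] = [8, 3]
r6 m[φ4→K] = [9, 7]
r6 m[φ4→M] = [9, 11]
r6 m[φ5→J] = [0, 3]
r6 m[φ6→M] = [7, 0]
r6 m[φ7→K] = [2, 4]
r6 m[J→φ0] = [3, 6]
r6 m[J→φ1] = [11, 15]
r6 m[J→φ2] = [10, 16]
r6 m[J→φ5] = [12, 14]
r6 m[S→φ0] = [15, 11]
r6 m[S→φ3] = [4, 3]
r6 m[K→φ3] = [11, 11]
r6 m[K→φ4] = [10, 7]
r6 m[K→φ7] = [17, 10]
r6 m[B→φ1] = [0, 0]
r6 m[L→φ2] = [0, 0]
r6 m[M→φ4] = [7, 0]
r6 m[M→φ6] = [9, 11]
r7 m[φ0→J] = [11, 17]
r7 m[φ0→S] = [4, 3]
r7 m[φ1→J] = [1, 2]
r7 m[φ1→B] = [12, 17]
r7 m[φ2→J] = [2, 1]
r7 m[φ2→L] = [12, 16]
r7 m[φ3→S] = [15, 11]
r7 m[φ3→K] = [8, 3]
r7 m[φ4→K] = [9, 7]
r7 m[φ4→M] = [12, 14]
r7 m[φ5→J] = [0, 3]
r7 m[φ6→M] = [7, 0]
r7 m[φ7→K] = [2, 4]
r7 m[J→φ0] = [3, 6]
r7 m[J→φ1] = [11, 15]
r7 m[J→φ2] = [10, 16]
r7 m[J→φ5] = [12, 14]
r7 m[S→φ0] = [15, 11]
r7 m[S→φ3] = [4, 3]
r7 m[K→φ3] = [11, 11]
r7 m[K→φ4] = [10, 7]
r7 m[K→φ7] = [17, 10]
r7 m[B→φ1] = [0, 0]
r7 m[L→φ2] = [0, 0]
r7 m[M→φ4] = [7, 0]
r7 m[M→φ6] = [9, 11]
r8 m[φ0→J] = [11, 17]
r8 m[φ0→S] = [4, 3]
r8 m[φ1→J] = [1, 2]
r8 m[φ1→B] = [12, 17]
r8 m[φ2→J] = [2, 1]
r8 m[φ2→L] = [12, 16]
r8 m[φ3→S] = [15, 11]
r8 m[φ3→K] = [8, 3]
r8 m[φ4→K] = [9, 7]
r8 m[φ4→M] = [12, 14]
r8 m[φ5→J] = [0, 3]
r8 m[φ6→M] = [7, 0]
r8 m[φ7→K] = [2, 4]
r8 m[J→φ0] = [3, 6]
r8 m[J→φ1] = [13, 21]
r8 m[J→φ2] = [12, 22]
r8 m[J→φ5] = [14, 20]
r8 m[S→φ0] = [15, 11]
r8 m[S→φ3] = [4, 3]
r8 m[K→φ3] = [11, 11]
r8 m[K→φ4] = [10, 7]
r8 m[K→φ7] = [17, 10]
r8 m[B→φ1] = [0, 0]
r8 m[L→φ2] = [0, 0]
r8 m[M→φ4] = [7, 0]
r8 m[M→φ6] = [12, 14]
r9 m[φ0→J] = [11, 17]
r9 m[φ0→S] = [4, 3]
r9 m[φ1→J] = [1, 2]
r9 m[φ1→B] = [14, 19]
r9 m[φ2→J] = [2, 1]
r9 m[φ2→L] = [14, 18]
r9 m[φ3→S] = [15, 11]
r9 m[φ3→K] = [8, 3]
r9 m[φ4→K] = [9, 7]
r9 m[φ4→M] = [12, 14]
r9 m[φ5→J] = [0, 3]
r9 m[φ6→M] = [7, 0]
r9 m[φ7→K] = [2, 4]
r9 m[J→φ0] = [3, 6]
r9 m[J→φ1] = [13, 21]
r9 m[J→φ2] = [12, 22]
r9 m[J→φ5] = [14, 20]
r9 m[S→φ0] = [15, 11]
r9 m[S→φ3] = [4, 3]
r9 m[K→φ3] = [11, 11]
r9 m[K→φ4] = [10, 7]
r9 m[K→φ7] = [17, 10]
r9 m[B→φ1] = [0, 0]
r9 m[L→φ2] = [0, 0]
r9 m[M→φ4] = [7, 0]
r9 m[M→φ6] = [12, 14]
r10 m[φ0→J] = [11, 17]
r10 m[φ0→S] = [4, 3]
r10 m[φ1→J] = [1, 2]
r10 m[φ1→B] = [14, 19]
r10 m[φ2→J] = [2, 1]
r10 m[φ2→L] = [14, 18]
r10 m[φ3→S] = [15, 11]
r10 m[φ3→K] = [8, 3]
r10 m[φ4→K] = [9, 7]
r10 m[φ4→M] = [12, 14]
r10 m[φ5→J] = [0, 3]
r10 m[φ6→M] = [7, 0]
r10 m[φ7→K] = [2, 4]
r10 m[J→φ0] = [3, 6]
r10 m[J→φ1] = [13, 21]
r10 m[J→φ2] = [12, 22]
r10 m[J→φ5] = [14, 20]
r10 m[S→φ0] = [15, 11]
r10 m[S→φ3] = [4, 3]
r10 m[K→φ3] = [11, 11]
r10 m[K→φ4] = [10, 7]
r10 m[K→φ7] = [17, 10]
r10 m[B→φ1] = [0, 0]
r10 m[L→φ2] = [0, 0]
r10 m[M→φ4] = [7, 0]
r10 m[M→φ6] = [12, 14]
fixed point reached at round 10
b[L] = ⊗ incoming = [14, 18]

b[L] = [14, 18]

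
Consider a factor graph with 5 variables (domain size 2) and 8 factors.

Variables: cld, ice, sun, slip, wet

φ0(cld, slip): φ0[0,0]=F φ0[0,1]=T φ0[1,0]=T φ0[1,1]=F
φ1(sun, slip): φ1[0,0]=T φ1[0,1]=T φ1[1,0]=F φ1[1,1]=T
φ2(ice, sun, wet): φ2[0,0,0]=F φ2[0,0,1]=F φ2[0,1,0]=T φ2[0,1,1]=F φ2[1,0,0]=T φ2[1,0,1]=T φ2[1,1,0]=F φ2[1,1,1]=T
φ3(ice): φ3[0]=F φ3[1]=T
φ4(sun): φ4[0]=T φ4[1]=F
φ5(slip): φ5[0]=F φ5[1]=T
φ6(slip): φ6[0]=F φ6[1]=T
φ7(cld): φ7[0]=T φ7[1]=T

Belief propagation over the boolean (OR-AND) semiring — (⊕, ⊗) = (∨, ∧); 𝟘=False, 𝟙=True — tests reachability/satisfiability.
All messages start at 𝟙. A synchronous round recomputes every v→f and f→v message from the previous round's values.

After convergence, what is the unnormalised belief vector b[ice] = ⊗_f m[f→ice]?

init: all messages = 𝟙 over 2 values
r1 m[φ0→cld] = [T, T]
r1 m[φ0→slip] = [T, T]
r1 m[φ1→sun] = [T, T]
r1 m[φ1→slip] = [T, T]
r1 m[φ2→ice] = [T, T]
r1 m[φ2→sun] = [T, T]
r1 m[φ2→wet] = [T, T]
r1 m[φ3→ice] = [F, T]
r1 m[φ4→sun] = [T, F]
r1 m[φ5→slip] = [F, T]
r1 m[φ6→slip] = [F, T]
r1 m[φ7→cld] = [T, T]
r1 m[cld→φ0] = [T, T]
r1 m[cld→φ7] = [T, T]
r1 m[ice→φ2] = [T, T]
r1 m[ice→φ3] = [T, T]
r1 m[sun→φ1] = [T, T]
r1 m[sun→φ2] = [T, T]
r1 m[sun→φ4] = [T, T]
r1 m[slip→φ0] = [T, T]
r1 m[slip→φ1] = [T, T]
r1 m[slip→φ5] = [T, T]
r1 m[slip→φ6] = [T, T]
r1 m[wet→φ2] = [T, T]
r2 m[φ0→cld] = [T, T]
r2 m[φ0→slip] = [T, T]
r2 m[φ1→sun] = [T, T]
r2 m[φ1→slip] = [T, T]
r2 m[φ2→ice] = [T, T]
r2 m[φ2→sun] = [T, T]
r2 m[φ2→wet] = [T, T]
r2 m[φ3→ice] = [F, T]
r2 m[φ4→sun] = [T, F]
r2 m[φ5→slip] = [F, T]
r2 m[φ6→slip] = [F, T]
r2 m[φ7→cld] = [T, T]
r2 m[cld→φ0] = [T, T]
r2 m[cld→φ7] = [T, T]
r2 m[ice→φ2] = [F, T]
r2 m[ice→φ3] = [T, T]
r2 m[sun→φ1] = [T, F]
r2 m[sun→φ2] = [T, F]
r2 m[sun→φ4] = [T, T]
r2 m[slip→φ0] = [F, T]
r2 m[slip→φ1] = [F, T]
r2 m[slip→φ5] = [F, T]
r2 m[slip→φ6] = [F, T]
r2 m[wet→φ2] = [T, T]
r3 m[φ0→cld] = [T, F]
r3 m[φ0→slip] = [T, T]
r3 m[φ1→sun] = [T, T]
r3 m[φ1→slip] = [T, T]
r3 m[φ2→ice] = [F, T]
r3 m[φ2→sun] = [T, T]
r3 m[φ2→wet] = [T, T]
r3 m[φ3→ice] = [F, T]
r3 m[φ4→sun] = [T, F]
r3 m[φ5→slip] = [F, T]
r3 m[φ6→slip] = [F, T]
r3 m[φ7→cld] = [T, T]
r3 m[cld→φ0] = [T, T]
r3 m[cld→φ7] = [T, T]
r3 m[ice→φ2] = [F, T]
r3 m[ice→φ3] = [T, T]
r3 m[sun→φ1] = [T, F]
r3 m[sun→φ2] = [T, F]
r3 m[sun→φ4] = [T, T]
r3 m[slip→φ0] = [F, T]
r3 m[slip→φ1] = [F, T]
r3 m[slip→φ5] = [F, T]
r3 m[slip→φ6] = [F, T]
r3 m[wet→φ2] = [T, T]
r4 m[φ0→cld] = [T, F]
r4 m[φ0→slip] = [T, T]
r4 m[φ1→sun] = [T, T]
r4 m[φ1→slip] = [T, T]
r4 m[φ2→ice] = [F, T]
r4 m[φ2→sun] = [T, T]
r4 m[φ2→wet] = [T, T]
r4 m[φ3→ice] = [F, T]
r4 m[φ4→sun] = [T, F]
r4 m[φ5→slip] = [F, T]
r4 m[φ6→slip] = [F, T]
r4 m[φ7→cld] = [T, T]
r4 m[cld→φ0] = [T, T]
r4 m[cld→φ7] = [T, F]
r4 m[ice→φ2] = [F, T]
r4 m[ice→φ3] = [F, T]
r4 m[sun→φ1] = [T, F]
r4 m[sun→φ2] = [T, F]
r4 m[sun→φ4] = [T, T]
r4 m[slip→φ0] = [F, T]
r4 m[slip→φ1] = [F, T]
r4 m[slip→φ5] = [F, T]
r4 m[slip→φ6] = [F, T]
r4 m[wet→φ2] = [T, T]
r5 m[φ0→cld] = [T, F]
r5 m[φ0→slip] = [T, T]
r5 m[φ1→sun] = [T, T]
r5 m[φ1→slip] = [T, T]
r5 m[φ2→ice] = [F, T]
r5 m[φ2→sun] = [T, T]
r5 m[φ2→wet] = [T, T]
r5 m[φ3→ice] = [F, T]
r5 m[φ4→sun] = [T, F]
r5 m[φ5→slip] = [F, T]
r5 m[φ6→slip] = [F, T]
r5 m[φ7→cld] = [T, T]
r5 m[cld→φ0] = [T, T]
r5 m[cld→φ7] = [T, F]
r5 m[ice→φ2] = [F, T]
r5 m[ice→φ3] = [F, T]
r5 m[sun→φ1] = [T, F]
r5 m[sun→φ2] = [T, F]
r5 m[sun→φ4] = [T, T]
r5 m[slip→φ0] = [F, T]
r5 m[slip→φ1] = [F, T]
r5 m[slip→φ5] = [F, T]
r5 m[slip→φ6] = [F, T]
r5 m[wet→φ2] = [T, T]
fixed point reached at round 5
b[ice] = ⊗ incoming = [F, T]

b[ice] = [F, T]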